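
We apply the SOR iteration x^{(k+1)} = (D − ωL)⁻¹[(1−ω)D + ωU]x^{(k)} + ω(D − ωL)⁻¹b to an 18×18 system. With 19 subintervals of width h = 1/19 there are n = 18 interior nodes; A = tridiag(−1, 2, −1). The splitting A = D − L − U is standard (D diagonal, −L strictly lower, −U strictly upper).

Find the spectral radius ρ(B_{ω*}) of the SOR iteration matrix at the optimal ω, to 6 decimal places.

ρ_SOR = 0.717336

½·tridiag(1,0,1) at n=18: λ_k = cos(kπ/19); max |λ| at k=1 ⇒ ρ_J = cos(π/19) ≈ 0.986361.
1 − cos²(π/19) = sin²(π/19) ⇒ √(1−ρ_J²) = sin(π/19) = 0.1645946.
So ω* = 2/1.1645946 = 1.717336 (Young).
[ρ_SOR] ω* − 1 = 0.717336.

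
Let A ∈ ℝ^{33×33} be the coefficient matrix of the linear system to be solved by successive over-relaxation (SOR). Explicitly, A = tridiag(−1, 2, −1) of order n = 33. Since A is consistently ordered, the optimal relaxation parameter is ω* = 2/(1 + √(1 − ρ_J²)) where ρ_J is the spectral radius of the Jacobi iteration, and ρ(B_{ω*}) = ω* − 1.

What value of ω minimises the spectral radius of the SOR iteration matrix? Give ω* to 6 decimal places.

ρ_J = max_k |cos(kπ/34)| = cos(π/34) = 0.995734
√(1−ρ_J²) = |sin(π/34)| = 0.0922684
Young: ω* = 2/(1+√(1−ρ_J²)) = 2/(1+0.0922684) = 2/1.0922684 = 1.831052.
[ρ_SOR] ω* − 1 = 0.831052.

ω* = 1.831052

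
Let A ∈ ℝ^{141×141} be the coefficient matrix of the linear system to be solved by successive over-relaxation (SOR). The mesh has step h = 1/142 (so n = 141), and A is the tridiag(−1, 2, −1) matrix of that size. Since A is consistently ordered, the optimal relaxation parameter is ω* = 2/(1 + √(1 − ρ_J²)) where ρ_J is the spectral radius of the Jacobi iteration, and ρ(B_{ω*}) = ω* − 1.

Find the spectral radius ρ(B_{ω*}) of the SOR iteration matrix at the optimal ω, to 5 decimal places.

ρ_SOR = 0.95671

B_J for the 141×141 system has eigenvalues cos(kπ/142); ρ_J = cos(π/142) = 0.99976.
root = sin(π/142) = 0.022122  (since 1−cos² = sin²).
Then 2/(1+√(1−ρ_J²)) = 2/(1+0.022122); ω* = 2/1.022122 = 1.95671.
At ω = 1.95671 every |λ(B_ω)| = ω−1, so ρ_SOR = 0.95671.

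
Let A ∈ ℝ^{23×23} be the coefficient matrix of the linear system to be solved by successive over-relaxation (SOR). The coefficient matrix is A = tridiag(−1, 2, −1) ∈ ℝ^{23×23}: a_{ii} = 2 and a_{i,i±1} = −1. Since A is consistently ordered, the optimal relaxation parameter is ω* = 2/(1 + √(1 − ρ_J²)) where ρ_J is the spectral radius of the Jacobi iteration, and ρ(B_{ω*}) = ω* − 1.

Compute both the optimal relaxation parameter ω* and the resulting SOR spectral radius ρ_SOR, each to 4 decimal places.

ω* = 1.7691, ρ_SOR = 0.7691

n=23: λ(B_J) = 1 − λ(A)/2 = cos(kπ/24); k=1 gives ρ_J = 0.9914.
1 − cos²(π/24) = sin²(π/24) ⇒ √(1−ρ_J²) = sin(π/24) = 0.13053.
ω* = 2/(1 + 0.13053) = 2/1.13053 = 1.7691.
[ρ_SOR] ω* − 1 = 0.7691.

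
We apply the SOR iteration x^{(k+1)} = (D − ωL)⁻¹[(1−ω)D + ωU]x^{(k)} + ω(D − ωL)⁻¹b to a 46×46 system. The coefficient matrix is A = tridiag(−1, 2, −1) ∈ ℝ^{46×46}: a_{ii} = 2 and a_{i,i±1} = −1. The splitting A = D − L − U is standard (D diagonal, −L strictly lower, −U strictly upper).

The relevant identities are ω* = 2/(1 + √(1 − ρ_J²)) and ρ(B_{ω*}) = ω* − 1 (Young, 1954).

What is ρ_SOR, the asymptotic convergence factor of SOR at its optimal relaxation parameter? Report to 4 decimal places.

n=46: λ(B_J) = 1 − λ(A)/2 = cos(kπ/47); k=1 gives ρ_J = 0.9978.
√(1 − cos²(π/47)) = sin(π/47) ≈ 0.06679.
ω* = 2/(1+0.06679) = 1.8748
[ρ_SOR] ω* − 1 = 0.8748.

ρ_SOR = 0.8748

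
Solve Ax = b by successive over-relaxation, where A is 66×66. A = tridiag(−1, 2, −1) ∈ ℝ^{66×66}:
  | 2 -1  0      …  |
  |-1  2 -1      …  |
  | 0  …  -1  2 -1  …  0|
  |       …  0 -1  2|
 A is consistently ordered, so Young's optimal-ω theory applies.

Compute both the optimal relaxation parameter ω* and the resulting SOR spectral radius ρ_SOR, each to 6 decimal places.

spectrum of D⁻¹(L+U) = {cos(kπ/67) : 1≤k≤66}; ρ_J = cos(π/67) = 0.998901.
√(1 − cos²(π/67)) = sin(π/67) ≈ 0.0468723.
Then 2/(1+√(1−ρ_J²)) = 2/(1+0.0468723); ω* = 2/1.0468723 = 1.910453.
[ρ_SOR] ω* − 1 = 0.910453.

ω* = 1.910453, ρ_SOR = 0.910453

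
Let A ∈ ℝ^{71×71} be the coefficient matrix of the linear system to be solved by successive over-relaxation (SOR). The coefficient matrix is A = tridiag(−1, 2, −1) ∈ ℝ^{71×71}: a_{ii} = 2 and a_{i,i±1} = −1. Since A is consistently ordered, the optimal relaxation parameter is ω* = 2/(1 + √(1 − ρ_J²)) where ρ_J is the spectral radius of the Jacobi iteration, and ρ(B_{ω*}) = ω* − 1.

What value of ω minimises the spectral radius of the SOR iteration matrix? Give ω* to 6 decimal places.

½·tridiag(1,0,1) at n=71: λ_k = cos(kπ/72); max |λ| at k=1 ⇒ ρ_J = cos(π/72) ≈ 0.999048.
root = sin(π/72) = 0.0436194  (since 1−cos² = sin²).
[ω*] 2 ÷ (1 + 0.0436194) = 2 ÷ 1.0436194 = 1.916407.
ρ(B_{ω*}) = ω*−1 = 0.916407

ω* = 1.916407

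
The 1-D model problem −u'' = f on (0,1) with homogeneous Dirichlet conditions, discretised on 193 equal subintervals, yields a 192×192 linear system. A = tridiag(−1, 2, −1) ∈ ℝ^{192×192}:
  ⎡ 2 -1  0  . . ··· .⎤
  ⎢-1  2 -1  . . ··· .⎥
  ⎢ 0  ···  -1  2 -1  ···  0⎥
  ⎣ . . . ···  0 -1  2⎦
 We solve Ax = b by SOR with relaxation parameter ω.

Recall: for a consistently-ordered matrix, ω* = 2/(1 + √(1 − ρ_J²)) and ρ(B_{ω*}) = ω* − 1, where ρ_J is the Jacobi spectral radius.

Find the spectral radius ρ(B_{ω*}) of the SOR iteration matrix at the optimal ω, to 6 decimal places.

ρ_SOR = 0.967967

[ρ_J] n=192: ρ(B_J) = cos(π/(n+1)) = cos(π/193) = 0.999868.
√(1−ρ_J²) = |sin(π/193)| = 0.0162770
ω* = 2/(1+0.0162770) = 1.967967
[ρ_SOR] ω* − 1 = 0.967967.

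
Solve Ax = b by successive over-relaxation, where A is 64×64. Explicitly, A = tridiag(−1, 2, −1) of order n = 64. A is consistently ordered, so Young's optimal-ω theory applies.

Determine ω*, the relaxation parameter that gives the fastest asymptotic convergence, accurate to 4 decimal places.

ω* = 1.9078

spectrum of D⁻¹(L+U) = {cos(kπ/65) : 1≤k≤64}; ρ_J = cos(π/65) = 0.9988.
1 − cos²(π/65) = sin²(π/65) ⇒ √(1−ρ_J²) = sin(π/65) = 0.04831.
Young: ω* = 2/(1+√(1−ρ_J²)) = 2/(1+0.04831) = 2/1.04831 = 1.9078.
and ρ(B_{ω*}) = 1.9078 − 1 = 0.9078.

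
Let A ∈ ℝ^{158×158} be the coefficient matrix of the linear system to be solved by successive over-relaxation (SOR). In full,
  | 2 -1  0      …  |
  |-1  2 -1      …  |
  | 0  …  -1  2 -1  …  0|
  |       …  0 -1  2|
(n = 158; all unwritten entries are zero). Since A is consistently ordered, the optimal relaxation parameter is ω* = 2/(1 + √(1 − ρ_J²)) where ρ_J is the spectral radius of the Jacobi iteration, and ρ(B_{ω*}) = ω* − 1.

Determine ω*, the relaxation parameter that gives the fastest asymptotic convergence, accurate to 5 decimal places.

ω* = 1.96125

B_J for the 158×158 system has eigenvalues cos(kπ/159); ρ_J = cos(π/159) = 0.99980.
1 − cos²(π/159) = sin²(π/159) ⇒ √(1−ρ_J²) = sin(π/159) = 0.019757.
[ω*] 2 ÷ (1 + 0.019757) = 2 ÷ 1.019757 = 1.96125.
ρ(B_{ω*}) = ω*−1 = 0.96125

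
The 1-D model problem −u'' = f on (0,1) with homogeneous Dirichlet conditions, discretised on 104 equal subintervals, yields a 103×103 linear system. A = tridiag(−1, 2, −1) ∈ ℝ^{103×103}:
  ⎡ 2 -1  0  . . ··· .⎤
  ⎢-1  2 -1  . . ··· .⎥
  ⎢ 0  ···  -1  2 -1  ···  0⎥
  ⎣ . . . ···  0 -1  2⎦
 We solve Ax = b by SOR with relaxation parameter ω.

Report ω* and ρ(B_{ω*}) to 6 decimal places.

B_J for the 103×103 system has eigenvalues cos(kπ/104); ρ_J = cos(π/104) = 0.999544.
1 − cos²(π/104) = sin²(π/104) ⇒ √(1−ρ_J²) = sin(π/104) = 0.0302030.
Young: ω* = 2/(1+√(1−ρ_J²)) = 2/(1+0.0302030) = 2/1.0302030 = 1.941365.
At ω = 1.941365 every |λ(B_ω)| = ω−1, so ρ_SOR = 0.941365.

ω* = 1.941365, ρ_SOR = 0.941365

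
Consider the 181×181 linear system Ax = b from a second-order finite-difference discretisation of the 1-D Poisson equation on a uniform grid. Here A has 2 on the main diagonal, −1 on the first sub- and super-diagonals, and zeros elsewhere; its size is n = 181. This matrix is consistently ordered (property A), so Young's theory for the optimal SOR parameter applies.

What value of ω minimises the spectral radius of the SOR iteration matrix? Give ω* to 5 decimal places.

spectrum of D⁻¹(L+U) = {cos(kπ/182) : 1≤k≤181}; ρ_J = cos(π/182) = 0.99985.
root = sin(π/182) = 0.017261  (since 1−cos² = sin²).
Young: ω* = 2/(1+√(1−ρ_J²)) = 2/(1+0.017261) = 2/1.017261 = 1.96606.
and ρ(B_{ω*}) = 1.96606 − 1 = 0.96606.

ω* = 1.96606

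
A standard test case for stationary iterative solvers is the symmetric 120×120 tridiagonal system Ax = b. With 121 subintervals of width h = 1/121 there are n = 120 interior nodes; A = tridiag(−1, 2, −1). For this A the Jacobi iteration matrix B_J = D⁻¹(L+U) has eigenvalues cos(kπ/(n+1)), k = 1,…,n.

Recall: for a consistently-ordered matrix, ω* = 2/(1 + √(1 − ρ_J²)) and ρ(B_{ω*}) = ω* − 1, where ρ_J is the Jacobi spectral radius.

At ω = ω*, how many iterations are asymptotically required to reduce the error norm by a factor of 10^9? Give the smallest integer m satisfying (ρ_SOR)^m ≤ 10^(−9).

m = 400

With n=120, ρ(Jacobi) = cos(π/121) = 0.9996630.
√(1 − cos²(π/121)) = sin(π/121) ≈ 0.0259607.
ω* = 2/(1+0.0259607) = 1.9493924
ρ_SOR = ω* − 1 ≈ 0.9493924.
m ≥ 9·ln10 / (−ln 0.9493924) = 399.038; smallest integer m = 400.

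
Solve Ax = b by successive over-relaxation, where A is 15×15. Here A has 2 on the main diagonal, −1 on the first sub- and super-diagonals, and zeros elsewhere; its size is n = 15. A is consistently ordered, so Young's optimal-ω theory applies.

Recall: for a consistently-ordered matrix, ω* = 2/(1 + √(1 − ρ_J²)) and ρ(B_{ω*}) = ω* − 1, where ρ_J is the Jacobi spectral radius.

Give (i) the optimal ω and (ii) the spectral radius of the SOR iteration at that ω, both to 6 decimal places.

B_J for the 15×15 system has eigenvalues cos(kπ/16); ρ_J = cos(π/16) = 0.980785.
root = sin(π/16) = 0.1950903  (since 1−cos² = sin²).
Young: ω* = 2/(1+√(1−ρ_J²)) = 2/(1+0.1950903) = 2/1.1950903 = 1.673514.
Hence ρ(B_{ω*}) = 1.673514 − 1 = 0.673514.

ω* = 1.673514, ρ_SOR = 0.673514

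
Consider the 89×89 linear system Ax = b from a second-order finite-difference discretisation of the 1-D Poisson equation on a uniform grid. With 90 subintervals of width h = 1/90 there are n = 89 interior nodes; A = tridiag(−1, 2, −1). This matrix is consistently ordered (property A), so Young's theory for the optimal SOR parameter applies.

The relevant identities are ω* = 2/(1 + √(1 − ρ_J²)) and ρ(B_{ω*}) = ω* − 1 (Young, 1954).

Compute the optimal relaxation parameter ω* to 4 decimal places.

ω* = 1.9326

[ρ_J] n=89: ρ(B_J) = cos(π/(n+1)) = cos(π/90) = 0.9994.
√(1−ρ_J²) = |sin(π/90)| = 0.03490
Then 2/(1+√(1−ρ_J²)) = 2/(1+0.03490); ω* = 2/1.03490 = 1.9326.
ρ_SOR = ω* − 1 = 1.9326 − 1 = 0.9326.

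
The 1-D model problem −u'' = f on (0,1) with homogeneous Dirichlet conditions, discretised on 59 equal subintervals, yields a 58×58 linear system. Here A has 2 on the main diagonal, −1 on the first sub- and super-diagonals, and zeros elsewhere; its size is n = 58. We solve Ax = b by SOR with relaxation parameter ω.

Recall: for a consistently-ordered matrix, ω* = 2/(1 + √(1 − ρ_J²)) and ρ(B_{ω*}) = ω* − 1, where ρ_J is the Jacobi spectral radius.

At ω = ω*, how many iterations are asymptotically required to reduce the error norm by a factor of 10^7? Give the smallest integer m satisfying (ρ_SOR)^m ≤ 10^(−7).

B_J for the 58×58 system has eigenvalues cos(kπ/59); ρ_J = cos(π/59) = 0.9985827.
√(1−ρ_J²) simplifies to sin(π/59) = 0.0532222.
Then 2/(1+√(1−ρ_J²)) = 2/(1+0.0532222); ω* = 2/1.0532222 = 1.8989345.
ρ_SOR = ω* − 1 ≈ 0.8989345.
7·ln10 = 16.1181; −ln(0.8989345) = 0.106545; m = ⌈16.1181/0.106545⌉ = ⌈151.280⌉ = 152.

m = 152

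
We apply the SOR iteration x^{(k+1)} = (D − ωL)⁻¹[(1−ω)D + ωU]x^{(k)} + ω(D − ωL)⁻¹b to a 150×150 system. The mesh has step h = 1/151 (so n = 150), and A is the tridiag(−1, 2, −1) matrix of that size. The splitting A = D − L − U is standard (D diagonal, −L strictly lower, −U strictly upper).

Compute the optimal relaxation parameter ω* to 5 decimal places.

spectrum of D⁻¹(L+U) = {cos(kπ/151) : 1≤k≤150}; ρ_J = cos(π/151) = 0.99978.
√(1 − cos²(π/151)) = sin(π/151) ≈ 0.020804.
ω* = 2/(1+0.020804) = 1.95924
ρ_SOR = ω* − 1 ≈ 0.95924.

ω* = 1.95924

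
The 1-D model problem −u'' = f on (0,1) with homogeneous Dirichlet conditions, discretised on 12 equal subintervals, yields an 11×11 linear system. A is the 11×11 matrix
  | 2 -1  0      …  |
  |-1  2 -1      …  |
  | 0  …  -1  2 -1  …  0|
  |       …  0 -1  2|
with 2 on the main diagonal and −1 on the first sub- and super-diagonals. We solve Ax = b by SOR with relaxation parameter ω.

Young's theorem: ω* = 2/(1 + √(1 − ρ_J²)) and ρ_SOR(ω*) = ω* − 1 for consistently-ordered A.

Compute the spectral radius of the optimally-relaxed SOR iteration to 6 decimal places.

ρ_SOR = 0.588791

spectrum of D⁻¹(L+U) = {cos(kπ/12) : 1≤k≤11}; ρ_J = cos(π/12) = 0.965926.
√(1−ρ_J²) simplifies to sin(π/12) = 0.2588190.
[ω*] 2 ÷ (1 + 0.2588190) = 2 ÷ 1.2588190 = 1.588791.
ρ_SOR = ω* − 1 ≈ 0.588791.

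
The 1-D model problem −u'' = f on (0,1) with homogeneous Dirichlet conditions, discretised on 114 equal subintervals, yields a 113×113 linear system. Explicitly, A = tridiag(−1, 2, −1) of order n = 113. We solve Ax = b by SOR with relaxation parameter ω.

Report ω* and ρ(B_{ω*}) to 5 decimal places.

spectrum of D⁻¹(L+U) = {cos(kπ/114) : 1≤k≤113}; ρ_J = cos(π/114) = 0.99962.
√(1 − cos²(π/114)) = sin(π/114) ≈ 0.027554.
So ω* = 2/1.027554 = 1.94637 (Young).
ρ_SOR = ω* − 1 = 1.94637 − 1 = 0.94637.

ω* = 1.94637, ρ_SOR = 0.94637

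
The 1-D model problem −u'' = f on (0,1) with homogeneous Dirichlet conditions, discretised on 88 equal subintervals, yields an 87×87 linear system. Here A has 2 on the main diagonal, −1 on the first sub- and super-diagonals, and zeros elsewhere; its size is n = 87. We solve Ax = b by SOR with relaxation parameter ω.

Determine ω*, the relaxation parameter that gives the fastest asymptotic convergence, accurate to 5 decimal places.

ω* = 1.93108

n=87: λ(B_J) = 1 − λ(A)/2 = cos(kπ/88); k=1 gives ρ_J = 0.99936.
√(1 − cos²(π/88)) = sin(π/88) ≈ 0.035692.
ω* = 2 / (1 + 0.035692) = 2 / 1.035692 ≈ 1.93108.
At ω = 1.93108 every |λ(B_ω)| = ω−1, so ρ_SOR = 0.93108.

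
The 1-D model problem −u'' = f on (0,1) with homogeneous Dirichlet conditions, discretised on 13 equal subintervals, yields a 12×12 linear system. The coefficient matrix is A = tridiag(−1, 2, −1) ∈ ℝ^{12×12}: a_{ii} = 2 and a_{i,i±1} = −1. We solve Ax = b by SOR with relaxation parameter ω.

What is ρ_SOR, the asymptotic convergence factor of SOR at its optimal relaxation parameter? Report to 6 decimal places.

ρ_J = max_k |cos(kπ/13)| = cos(π/13) = 0.970942
√(1−ρ_J²) = |sin(π/13)| = 0.2393157
Then 2/(1+√(1−ρ_J²)) = 2/(1+0.2393157); ω* = 2/1.2393157 = 1.613794.
ρ_SOR = ω* − 1 ≈ 0.613794.

ρ_SOR = 0.613794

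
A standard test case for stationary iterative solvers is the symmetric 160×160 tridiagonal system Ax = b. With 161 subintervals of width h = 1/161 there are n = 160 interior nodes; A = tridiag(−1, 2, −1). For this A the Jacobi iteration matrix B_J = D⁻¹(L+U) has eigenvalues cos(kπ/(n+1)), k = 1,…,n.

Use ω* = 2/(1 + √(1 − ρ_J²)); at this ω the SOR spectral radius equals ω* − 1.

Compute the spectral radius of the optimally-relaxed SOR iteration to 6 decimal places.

B_J for the 160×160 system has eigenvalues cos(kπ/161); ρ_J = cos(π/161) = 0.999810.
√(1−ρ_J²) simplifies to sin(π/161) = 0.0195118.
ω* = 2 / (1 + 0.0195118) = 2 / 1.0195118 ≈ 1.961723.
Hence ρ(B_{ω*}) = 1.961723 − 1 = 0.961723.

ρ_SOR = 0.961723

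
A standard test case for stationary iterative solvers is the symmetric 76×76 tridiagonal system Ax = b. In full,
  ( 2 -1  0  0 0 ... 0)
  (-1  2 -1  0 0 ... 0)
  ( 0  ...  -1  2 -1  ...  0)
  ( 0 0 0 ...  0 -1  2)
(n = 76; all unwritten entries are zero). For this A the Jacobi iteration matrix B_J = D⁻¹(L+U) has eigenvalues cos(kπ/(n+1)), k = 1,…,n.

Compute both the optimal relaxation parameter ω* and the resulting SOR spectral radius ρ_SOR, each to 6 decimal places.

n=76: λ(B_J) = 1 − λ(A)/2 = cos(kπ/77); k=1 gives ρ_J = 0.999168.
1 − cos²(π/77) = sin²(π/77) ⇒ √(1−ρ_J²) = sin(π/77) = 0.0407886.
ω* = 2/(1+0.0407886) = 1.921620
Hence ρ(B_{ω*}) = 1.921620 − 1 = 0.921620.

ω* = 1.921620, ρ_SOR = 0.921620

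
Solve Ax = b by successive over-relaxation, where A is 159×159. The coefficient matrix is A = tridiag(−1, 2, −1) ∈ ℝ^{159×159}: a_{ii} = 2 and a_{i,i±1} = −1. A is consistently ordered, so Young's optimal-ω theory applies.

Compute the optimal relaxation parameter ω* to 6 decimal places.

ω* = 1.961489

B_J for the 159×159 system has eigenvalues cos(kπ/160); ρ_J = cos(π/160) = 0.999807.
root = sin(π/160) = 0.0196337  (since 1−cos² = sin²).
ω* = 2 / (1 + 0.0196337) = 2 / 1.0196337 ≈ 1.961489.
Hence ρ(B_{ω*}) = 1.961489 − 1 = 0.961489.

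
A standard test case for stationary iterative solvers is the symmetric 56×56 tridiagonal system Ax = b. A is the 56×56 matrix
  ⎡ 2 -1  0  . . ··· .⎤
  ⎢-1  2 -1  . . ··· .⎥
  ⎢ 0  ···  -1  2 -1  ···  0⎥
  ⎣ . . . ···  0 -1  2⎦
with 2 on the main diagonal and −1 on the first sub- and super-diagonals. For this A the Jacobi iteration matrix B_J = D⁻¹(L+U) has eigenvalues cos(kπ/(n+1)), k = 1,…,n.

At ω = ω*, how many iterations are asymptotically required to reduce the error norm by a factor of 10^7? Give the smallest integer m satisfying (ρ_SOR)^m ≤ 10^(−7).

m = 147

B_J for the 56×56 system has eigenvalues cos(kπ/57); ρ_J = cos(π/57) = 0.9984815.
√(1−ρ_J²) simplifies to sin(π/57) = 0.0550878.
So ω* = 2/1.0550878 = 1.8955768 (Young).
Hence ρ(B_{ω*}) = 1.8955768 − 1 = 0.8955768.
m ≥ 7·ln10 / (−ln 0.8955768) = 146.147; smallest integer m = 147.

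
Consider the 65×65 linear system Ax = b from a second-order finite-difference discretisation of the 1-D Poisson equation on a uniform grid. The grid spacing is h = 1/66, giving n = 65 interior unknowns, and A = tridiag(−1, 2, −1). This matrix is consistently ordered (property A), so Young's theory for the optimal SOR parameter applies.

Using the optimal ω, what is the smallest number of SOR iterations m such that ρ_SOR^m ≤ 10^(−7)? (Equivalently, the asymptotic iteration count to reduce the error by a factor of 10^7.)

m = 170

n=65: λ(B_J) = 1 − λ(A)/2 = cos(kπ/66); k=1 gives ρ_J = 0.9988673.
√(1−ρ_J²) simplifies to sin(π/66) = 0.0475819.
ω* = 2 / (1 + 0.0475819) = 2 / 1.0475819 ≈ 1.9091586.
ρ_SOR = ω* − 1 = 1.9091586 − 1 = 0.9091586.
ρ_SOR^m ≤ 10^(−7) ⇔ m ≥ 7·ln10/(−ln 0.9091586) = 16.1181/0.0952357 = 169.244; m = ⌈169.244⌉ = 170.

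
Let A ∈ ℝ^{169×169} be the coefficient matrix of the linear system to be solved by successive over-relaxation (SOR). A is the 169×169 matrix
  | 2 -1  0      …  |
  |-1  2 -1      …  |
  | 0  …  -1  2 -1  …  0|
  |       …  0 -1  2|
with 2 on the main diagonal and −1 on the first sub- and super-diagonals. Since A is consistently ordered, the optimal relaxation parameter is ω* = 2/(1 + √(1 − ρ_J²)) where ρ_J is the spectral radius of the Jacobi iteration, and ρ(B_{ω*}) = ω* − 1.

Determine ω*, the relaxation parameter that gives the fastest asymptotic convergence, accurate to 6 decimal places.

ω* = 1.963713

ρ_J = max_k |cos(kπ/170)| = cos(π/170) = 0.999829
√(1−ρ_J²) = |sin(π/170)| = 0.0184789
Young: ω* = 2/(1+√(1−ρ_J²)) = 2/(1+0.0184789) = 2/1.0184789 = 1.963713.
ρ(B_{ω*}) = ω*−1 = 0.963713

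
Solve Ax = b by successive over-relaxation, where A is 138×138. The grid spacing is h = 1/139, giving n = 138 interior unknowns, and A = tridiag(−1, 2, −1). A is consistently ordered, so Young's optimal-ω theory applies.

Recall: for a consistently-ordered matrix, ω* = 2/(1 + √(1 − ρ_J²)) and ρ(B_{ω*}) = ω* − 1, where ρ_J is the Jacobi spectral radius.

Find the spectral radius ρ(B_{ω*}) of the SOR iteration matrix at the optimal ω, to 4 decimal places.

ρ_SOR = 0.9558

With n=138, ρ(Jacobi) = cos(π/139) = 0.9997.
1 − cos²(π/139) = sin²(π/139) ⇒ √(1−ρ_J²) = sin(π/139) = 0.02260.
So ω* = 2/1.02260 = 1.9558 (Young).
At ω = 1.9558 every |λ(B_ω)| = ω−1, so ρ_SOR = 0.9558.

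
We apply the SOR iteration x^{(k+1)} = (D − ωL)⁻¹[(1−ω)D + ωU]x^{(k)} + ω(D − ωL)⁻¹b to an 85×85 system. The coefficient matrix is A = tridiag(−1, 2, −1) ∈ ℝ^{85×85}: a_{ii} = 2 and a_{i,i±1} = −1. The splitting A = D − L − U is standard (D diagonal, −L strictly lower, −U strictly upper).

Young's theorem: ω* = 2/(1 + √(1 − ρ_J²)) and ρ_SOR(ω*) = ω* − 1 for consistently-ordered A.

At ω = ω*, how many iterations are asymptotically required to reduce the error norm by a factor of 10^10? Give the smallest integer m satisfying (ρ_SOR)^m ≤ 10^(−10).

ρ_J = max_k |cos(kπ/86)| = cos(π/86) = 0.9993328
√(1−ρ_J²) = |sin(π/86)| = 0.0365220
ω* = 2/(1+0.0365220) = 1.9295297
At ω = 1.9295297 every |λ(B_ω)| = ω−1, so ρ_SOR = 0.9295297.
For 10 digits: m = 10·ln10 / (−ln 0.9295297) = 23.0259/0.0730765 = 315.093; round up → m = 316.

m = 316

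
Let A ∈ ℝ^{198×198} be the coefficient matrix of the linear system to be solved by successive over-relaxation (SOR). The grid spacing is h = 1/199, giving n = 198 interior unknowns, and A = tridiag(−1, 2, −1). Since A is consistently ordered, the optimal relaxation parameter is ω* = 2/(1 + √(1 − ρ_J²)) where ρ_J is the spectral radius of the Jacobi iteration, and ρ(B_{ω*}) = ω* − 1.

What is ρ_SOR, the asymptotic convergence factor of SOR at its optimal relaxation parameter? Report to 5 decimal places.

ρ_SOR = 0.96892

spectrum of D⁻¹(L+U) = {cos(kπ/199) : 1≤k≤198}; ρ_J = cos(π/199) = 0.99988.
√(1 − cos²(π/199)) = sin(π/199) ≈ 0.015786.
ω* = 2/(1+0.015786) = 1.96892
ρ(B_{ω*}) = ω*−1 = 0.96892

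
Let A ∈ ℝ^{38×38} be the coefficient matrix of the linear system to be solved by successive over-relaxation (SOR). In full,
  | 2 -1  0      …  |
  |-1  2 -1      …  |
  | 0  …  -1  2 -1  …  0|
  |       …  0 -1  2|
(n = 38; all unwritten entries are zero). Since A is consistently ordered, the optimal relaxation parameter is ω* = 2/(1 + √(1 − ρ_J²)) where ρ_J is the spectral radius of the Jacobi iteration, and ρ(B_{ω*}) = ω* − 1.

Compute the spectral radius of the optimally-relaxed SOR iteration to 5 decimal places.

ρ_SOR = 0.85105

½·tridiag(1,0,1) at n=38: λ_k = cos(kπ/39); max |λ| at k=1 ⇒ ρ_J = cos(π/39) ≈ 0.99676.
√(1−ρ_J²) = |sin(π/39)| = 0.080467
ω* = 2/(1+0.080467) = 1.85105
Hence ρ(B_{ω*}) = 1.85105 − 1 = 0.85105.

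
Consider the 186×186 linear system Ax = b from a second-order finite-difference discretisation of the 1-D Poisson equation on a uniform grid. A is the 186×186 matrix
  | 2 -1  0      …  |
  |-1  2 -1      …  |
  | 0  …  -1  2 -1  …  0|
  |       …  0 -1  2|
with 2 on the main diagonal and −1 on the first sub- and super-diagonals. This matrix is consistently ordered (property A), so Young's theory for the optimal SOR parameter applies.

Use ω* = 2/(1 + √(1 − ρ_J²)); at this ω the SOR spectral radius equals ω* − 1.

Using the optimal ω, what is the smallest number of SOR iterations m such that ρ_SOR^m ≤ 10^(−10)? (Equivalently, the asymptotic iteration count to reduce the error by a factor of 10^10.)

m = 686

n=186: λ(B_J) = 1 − λ(A)/2 = cos(kπ/187); k=1 gives ρ_J = 0.9998589.
√(1−ρ_J²) simplifies to sin(π/187) = 0.0167992.
Then 2/(1+√(1−ρ_J²)) = 2/(1+0.0167992); ω* = 2/1.0167992 = 1.9669567.
Hence ρ(B_{ω*}) = 1.9669567 − 1 = 0.9669567.
For 10 digits: m = 10·ln10 / (−ln 0.9669567) = 23.0259/0.0336016 = 685.262; round up → m = 686.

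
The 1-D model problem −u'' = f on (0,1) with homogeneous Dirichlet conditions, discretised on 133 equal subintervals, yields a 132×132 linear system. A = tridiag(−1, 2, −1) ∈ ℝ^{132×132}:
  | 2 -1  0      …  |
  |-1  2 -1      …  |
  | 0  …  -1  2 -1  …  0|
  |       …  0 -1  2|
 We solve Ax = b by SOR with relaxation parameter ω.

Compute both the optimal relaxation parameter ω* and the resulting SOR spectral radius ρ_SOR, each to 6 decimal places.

ω* = 1.953852, ρ_SOR = 0.953852

B_J for the 132×132 system has eigenvalues cos(kπ/133); ρ_J = cos(π/133) = 0.999721.
√(1−ρ_J²) = |sin(π/133)| = 0.0236188
[ω*] 2 ÷ (1 + 0.0236188) = 2 ÷ 1.0236188 = 1.953852.
ρ_SOR = ω* − 1 ≈ 0.953852.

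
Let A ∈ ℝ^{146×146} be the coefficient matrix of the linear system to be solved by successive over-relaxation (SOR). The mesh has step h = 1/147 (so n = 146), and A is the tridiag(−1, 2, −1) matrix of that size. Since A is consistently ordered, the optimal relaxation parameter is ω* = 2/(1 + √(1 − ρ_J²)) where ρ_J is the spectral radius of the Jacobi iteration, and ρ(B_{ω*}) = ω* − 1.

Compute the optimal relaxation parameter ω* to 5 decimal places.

ω* = 1.95815

ρ_J = max_k |cos(kπ/147)| = cos(π/147) = 0.99977
1 − cos²(π/147) = sin²(π/147) ⇒ √(1−ρ_J²) = sin(π/147) = 0.021370.
[ω*] 2 ÷ (1 + 0.021370) = 2 ÷ 1.021370 = 1.95815.
At ω = 1.95815 every |λ(B_ω)| = ω−1, so ρ_SOR = 0.95815.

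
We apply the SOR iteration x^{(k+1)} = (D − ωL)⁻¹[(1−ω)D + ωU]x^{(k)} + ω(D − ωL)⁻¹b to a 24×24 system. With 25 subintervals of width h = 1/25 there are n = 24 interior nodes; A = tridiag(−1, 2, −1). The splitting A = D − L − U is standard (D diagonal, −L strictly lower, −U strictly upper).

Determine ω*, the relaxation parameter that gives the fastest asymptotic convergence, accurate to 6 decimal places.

spectrum of D⁻¹(L+U) = {cos(kπ/25) : 1≤k≤24}; ρ_J = cos(π/25) = 0.992115.
√(1 − cos²(π/25)) = sin(π/25) ≈ 0.1253332.
Then 2/(1+√(1−ρ_J²)) = 2/(1+0.1253332); ω* = 2/1.1253332 = 1.777251.
[ρ_SOR] ω* − 1 = 0.777251.

ω* = 1.777251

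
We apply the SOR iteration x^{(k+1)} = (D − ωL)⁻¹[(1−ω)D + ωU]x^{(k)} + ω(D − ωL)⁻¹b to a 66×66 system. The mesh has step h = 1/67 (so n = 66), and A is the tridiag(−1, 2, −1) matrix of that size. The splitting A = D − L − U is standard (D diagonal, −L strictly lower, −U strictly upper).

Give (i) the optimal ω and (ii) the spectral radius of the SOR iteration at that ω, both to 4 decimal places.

B_J for the 66×66 system has eigenvalues cos(kπ/67); ρ_J = cos(π/67) = 0.9989.
1 − cos²(π/67) = sin²(π/67) ⇒ √(1−ρ_J²) = sin(π/67) = 0.04687.
ω* = 2/(1+0.04687) = 1.9105
ρ_SOR = ω* − 1 ≈ 0.9105.

ω* = 1.9105, ρ_SOR = 0.9105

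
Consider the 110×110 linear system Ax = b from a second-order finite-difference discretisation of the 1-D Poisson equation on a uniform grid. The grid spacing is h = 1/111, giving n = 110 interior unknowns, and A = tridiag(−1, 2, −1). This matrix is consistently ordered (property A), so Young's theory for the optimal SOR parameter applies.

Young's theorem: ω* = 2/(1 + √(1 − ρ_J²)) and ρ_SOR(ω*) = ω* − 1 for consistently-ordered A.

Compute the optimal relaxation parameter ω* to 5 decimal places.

ω* = 1.94496

ρ_J = max_k |cos(kπ/111)| = cos(π/111) = 0.99960
√(1 − cos²(π/111)) = sin(π/111) ≈ 0.028299.
ω* = 2 / (1 + 0.028299) = 2 / 1.028299 ≈ 1.94496.
ρ_SOR = ω* − 1 ≈ 0.94496.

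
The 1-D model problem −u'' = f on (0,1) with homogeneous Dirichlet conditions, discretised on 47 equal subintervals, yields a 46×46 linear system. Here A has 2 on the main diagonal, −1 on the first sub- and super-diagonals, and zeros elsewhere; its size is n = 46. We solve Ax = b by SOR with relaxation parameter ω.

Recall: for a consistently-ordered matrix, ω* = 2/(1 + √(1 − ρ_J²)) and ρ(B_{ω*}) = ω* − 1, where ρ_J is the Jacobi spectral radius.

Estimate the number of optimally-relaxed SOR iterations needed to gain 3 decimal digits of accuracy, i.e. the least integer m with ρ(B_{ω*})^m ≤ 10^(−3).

ρ_J = max_k |cos(kπ/47)| = cos(π/47) = 0.9977669
√(1 − cos²(π/47)) = sin(π/47) ≈ 0.0667926.
ω* = 2/(1+0.0667926) = 1.8747787
At ω = 1.8747787 every |λ(B_ω)| = ω−1, so ρ_SOR = 0.8747787.
ρ_SOR^m ≤ 10^(−3) ⇔ m ≥ 3·ln10/(−ln 0.8747787) = 6.90776/0.133784 = 51.634; m = ⌈51.634⌉ = 52.

m = 52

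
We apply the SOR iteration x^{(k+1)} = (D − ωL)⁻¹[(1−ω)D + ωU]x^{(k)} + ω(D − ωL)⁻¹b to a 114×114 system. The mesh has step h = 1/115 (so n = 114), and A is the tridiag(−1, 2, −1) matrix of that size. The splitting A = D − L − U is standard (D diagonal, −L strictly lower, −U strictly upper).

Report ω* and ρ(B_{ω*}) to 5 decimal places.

B_J for the 114×114 system has eigenvalues cos(kπ/115); ρ_J = cos(π/115) = 0.99963.
√(1−ρ_J²) = |sin(π/115)| = 0.027315
ω* = 2/(1 + 0.027315) = 2/1.027315 = 1.94682.
[ρ_SOR] ω* − 1 = 0.94682.

ω* = 1.94682, ρ_SOR = 0.94682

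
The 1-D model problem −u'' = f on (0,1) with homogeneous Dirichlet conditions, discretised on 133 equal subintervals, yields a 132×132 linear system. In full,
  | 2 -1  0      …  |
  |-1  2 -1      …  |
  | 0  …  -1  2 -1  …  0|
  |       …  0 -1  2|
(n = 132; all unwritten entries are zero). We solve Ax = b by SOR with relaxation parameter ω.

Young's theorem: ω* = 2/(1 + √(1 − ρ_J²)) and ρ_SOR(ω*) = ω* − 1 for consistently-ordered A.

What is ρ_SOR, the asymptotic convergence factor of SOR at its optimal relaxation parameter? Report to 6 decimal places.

B_J for the 132×132 system has eigenvalues cos(kπ/133); ρ_J = cos(π/133) = 0.999721.
1 − cos²(π/133) = sin²(π/133) ⇒ √(1−ρ_J²) = sin(π/133) = 0.0236188.
Then 2/(1+√(1−ρ_J²)) = 2/(1+0.0236188); ω* = 2/1.0236188 = 1.953852.
[ρ_SOR] ω* − 1 = 0.953852.

ρ_SOR = 0.953852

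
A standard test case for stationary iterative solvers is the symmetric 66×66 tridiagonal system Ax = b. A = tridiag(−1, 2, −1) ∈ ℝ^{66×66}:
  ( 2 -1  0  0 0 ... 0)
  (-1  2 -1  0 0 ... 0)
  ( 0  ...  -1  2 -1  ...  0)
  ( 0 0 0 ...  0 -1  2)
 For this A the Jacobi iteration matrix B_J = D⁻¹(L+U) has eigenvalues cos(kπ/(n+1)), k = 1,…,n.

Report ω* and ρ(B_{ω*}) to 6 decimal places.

With n=66, ρ(Jacobi) = cos(π/67) = 0.998901.
√(1−ρ_J²) = |sin(π/67)| = 0.0468723
So ω* = 2/1.0468723 = 1.910453 (Young).
[ρ_SOR] ω* − 1 = 0.910453.

ω* = 1.910453, ρ_SOR = 0.910453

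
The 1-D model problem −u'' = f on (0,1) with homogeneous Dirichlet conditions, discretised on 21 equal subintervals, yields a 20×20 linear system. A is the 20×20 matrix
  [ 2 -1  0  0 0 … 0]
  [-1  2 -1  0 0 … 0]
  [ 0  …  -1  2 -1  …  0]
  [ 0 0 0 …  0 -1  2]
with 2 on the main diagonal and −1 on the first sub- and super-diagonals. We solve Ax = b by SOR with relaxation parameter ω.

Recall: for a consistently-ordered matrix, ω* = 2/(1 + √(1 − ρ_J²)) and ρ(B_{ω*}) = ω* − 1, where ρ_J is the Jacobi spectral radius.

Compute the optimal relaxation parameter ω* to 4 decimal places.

ω* = 1.7406

With n=20, ρ(Jacobi) = cos(π/21) = 0.9888.
root = sin(π/21) = 0.14904  (since 1−cos² = sin²).
ω* = 2/(1+0.14904) = 1.7406
Hence ρ(B_{ω*}) = 1.7406 − 1 = 0.7406.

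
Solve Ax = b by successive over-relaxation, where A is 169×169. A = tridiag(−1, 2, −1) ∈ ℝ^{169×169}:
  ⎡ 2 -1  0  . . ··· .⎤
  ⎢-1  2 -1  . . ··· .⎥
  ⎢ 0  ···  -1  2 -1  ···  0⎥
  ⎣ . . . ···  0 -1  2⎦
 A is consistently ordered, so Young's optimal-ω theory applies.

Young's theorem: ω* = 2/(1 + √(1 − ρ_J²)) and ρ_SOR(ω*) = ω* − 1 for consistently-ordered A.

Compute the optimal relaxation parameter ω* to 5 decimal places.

ω* = 1.96371

[ρ_J] n=169: ρ(B_J) = cos(π/(n+1)) = cos(π/170) = 0.99983.
√(1−ρ_J²) simplifies to sin(π/170) = 0.018479.
ω* = 2 / (1 + 0.018479) = 2 / 1.018479 ≈ 1.96371.
Hence ρ(B_{ω*}) = 1.96371 − 1 = 0.96371.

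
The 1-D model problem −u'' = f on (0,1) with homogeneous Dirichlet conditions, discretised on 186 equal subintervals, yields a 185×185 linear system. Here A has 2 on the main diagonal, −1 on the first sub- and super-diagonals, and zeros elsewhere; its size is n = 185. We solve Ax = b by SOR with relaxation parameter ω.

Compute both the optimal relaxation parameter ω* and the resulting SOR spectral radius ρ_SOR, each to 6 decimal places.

n=185: λ(B_J) = 1 − λ(A)/2 = cos(kπ/186); k=1 gives ρ_J = 0.999857.
1 − cos²(π/186) = sin²(π/186) ⇒ √(1−ρ_J²) = sin(π/186) = 0.0168895.
ω* = 2 / (1 + 0.0168895) = 2 / 1.0168895 ≈ 1.966782.
Hence ρ(B_{ω*}) = 1.966782 − 1 = 0.966782.

ω* = 1.966782, ρ_SOR = 0.966782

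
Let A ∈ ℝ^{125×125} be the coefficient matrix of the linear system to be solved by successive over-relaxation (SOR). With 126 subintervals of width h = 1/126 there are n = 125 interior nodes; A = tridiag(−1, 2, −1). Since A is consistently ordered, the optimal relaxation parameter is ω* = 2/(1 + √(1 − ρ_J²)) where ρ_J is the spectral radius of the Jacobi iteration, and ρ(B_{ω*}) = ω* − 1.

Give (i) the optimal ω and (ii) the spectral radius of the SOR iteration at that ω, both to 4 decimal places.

ρ_J = max_k |cos(kπ/126)| = cos(π/126) = 0.9997
1 − cos²(π/126) = sin²(π/126) ⇒ √(1−ρ_J²) = sin(π/126) = 0.02493.
ω* = 2/(1 + 0.02493) = 2/1.02493 = 1.9514.
At ω = 1.9514 every |λ(B_ω)| = ω−1, so ρ_SOR = 0.9514.

ω* = 1.9514, ρ_SOR = 0.9514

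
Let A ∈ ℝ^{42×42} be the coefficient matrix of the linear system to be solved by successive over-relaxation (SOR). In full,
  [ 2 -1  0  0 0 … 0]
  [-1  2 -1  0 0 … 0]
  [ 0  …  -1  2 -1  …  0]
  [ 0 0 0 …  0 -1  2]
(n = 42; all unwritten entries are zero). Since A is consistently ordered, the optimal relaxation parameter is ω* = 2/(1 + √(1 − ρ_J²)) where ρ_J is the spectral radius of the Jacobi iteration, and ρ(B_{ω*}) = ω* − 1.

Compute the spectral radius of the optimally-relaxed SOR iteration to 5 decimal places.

ρ_SOR = 0.86394

B_J for the 42×42 system has eigenvalues cos(kπ/43); ρ_J = cos(π/43) = 0.99733.
1 − cos²(π/43) = sin²(π/43) ⇒ √(1−ρ_J²) = sin(π/43) = 0.072995.
ω* = 2/(1+0.072995) = 1.86394
[ρ_SOR] ω* − 1 = 0.86394.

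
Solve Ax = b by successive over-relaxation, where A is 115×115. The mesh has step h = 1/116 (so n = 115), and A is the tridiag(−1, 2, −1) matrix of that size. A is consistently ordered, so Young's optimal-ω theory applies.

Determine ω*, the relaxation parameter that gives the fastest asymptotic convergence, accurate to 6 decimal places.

ω* = 1.947269

n=115: λ(B_J) = 1 − λ(A)/2 = cos(kπ/116); k=1 gives ρ_J = 0.999633.
√(1−ρ_J²) = |sin(π/116)| = 0.0270794
ω* = 2/(1 + 0.0270794) = 2/1.0270794 = 1.947269.
and ρ(B_{ω*}) = 1.947269 − 1 = 0.947269.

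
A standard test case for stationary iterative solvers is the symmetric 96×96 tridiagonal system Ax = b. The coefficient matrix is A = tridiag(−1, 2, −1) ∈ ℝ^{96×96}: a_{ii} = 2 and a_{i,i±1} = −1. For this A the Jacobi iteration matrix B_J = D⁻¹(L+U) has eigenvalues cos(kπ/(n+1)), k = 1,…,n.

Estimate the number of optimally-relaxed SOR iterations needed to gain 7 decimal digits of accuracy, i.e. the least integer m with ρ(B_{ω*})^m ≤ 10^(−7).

m = 249

n=96: λ(B_J) = 1 − λ(A)/2 = cos(kπ/97); k=1 gives ρ_J = 0.9994756.
root = sin(π/97) = 0.0323819  (since 1−cos² = sin²).
ω* = 2/(1+0.0323819) = 1.9372676
[ρ_SOR] ω* − 1 = 0.9372676.
ρ_SOR^m ≤ 10^(−7) ⇔ m ≥ 7·ln10/(−ln 0.9372676) = 16.1181/0.0647864 = 248.788; m = ⌈248.788⌉ = 249.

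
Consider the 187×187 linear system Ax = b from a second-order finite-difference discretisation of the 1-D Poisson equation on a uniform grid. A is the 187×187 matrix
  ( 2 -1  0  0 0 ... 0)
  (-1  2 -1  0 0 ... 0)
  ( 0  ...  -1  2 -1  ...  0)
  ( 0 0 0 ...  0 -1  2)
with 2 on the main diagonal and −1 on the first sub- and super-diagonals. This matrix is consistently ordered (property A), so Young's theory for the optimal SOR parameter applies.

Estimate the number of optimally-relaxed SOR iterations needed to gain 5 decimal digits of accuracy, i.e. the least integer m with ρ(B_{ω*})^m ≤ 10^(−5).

m = 345

ρ_J = max_k |cos(kπ/188)| = cos(π/188) = 0.9998604
root = sin(π/188) = 0.0167098  (since 1−cos² = sin²).
ω* = 2/(1+0.0167098) = 1.9671297
ρ_SOR = ω* − 1 ≈ 0.9671297.
m ≥ 5·ln10 / (−ln 0.9671297) = 344.463; smallest integer m = 345.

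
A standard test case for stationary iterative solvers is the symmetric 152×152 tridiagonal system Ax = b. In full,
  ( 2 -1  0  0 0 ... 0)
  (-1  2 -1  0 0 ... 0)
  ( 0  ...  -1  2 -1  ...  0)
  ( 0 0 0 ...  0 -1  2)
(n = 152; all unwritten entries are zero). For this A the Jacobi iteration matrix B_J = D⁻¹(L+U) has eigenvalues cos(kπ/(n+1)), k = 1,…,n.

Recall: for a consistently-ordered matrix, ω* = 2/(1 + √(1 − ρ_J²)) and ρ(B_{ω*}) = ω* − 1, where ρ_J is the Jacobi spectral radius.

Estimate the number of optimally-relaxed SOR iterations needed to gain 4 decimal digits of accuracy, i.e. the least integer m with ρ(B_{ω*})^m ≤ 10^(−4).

m = 225

ρ_J = max_k |cos(kπ/153)| = cos(π/153) = 0.9997892
√(1−ρ_J²) = |sin(π/153)| = 0.0205318
ω* = 2 / (1 + 0.0205318) = 2 / 1.0205318 ≈ 1.9597625.
At ω = 1.9597625 every |λ(B_ω)| = ω−1, so ρ_SOR = 0.9597625.
m ≥ 4·ln10 / (−ln 0.9597625) = 224.263; smallest integer m = 225.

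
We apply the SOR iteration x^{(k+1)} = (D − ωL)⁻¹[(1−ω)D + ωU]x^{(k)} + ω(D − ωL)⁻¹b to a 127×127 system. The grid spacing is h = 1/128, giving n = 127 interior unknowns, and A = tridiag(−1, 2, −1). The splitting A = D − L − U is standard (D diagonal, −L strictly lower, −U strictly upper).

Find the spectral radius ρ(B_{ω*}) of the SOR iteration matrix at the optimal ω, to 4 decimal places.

[ρ_J] n=127: ρ(B_J) = cos(π/(n+1)) = cos(π/128) = 0.9997.
root = sin(π/128) = 0.02454  (since 1−cos² = sin²).
ω* = 2/(1 + 0.02454) = 2/1.02454 = 1.9521.
ρ(B_{ω*}) = ω*−1 = 0.9521

ρ_SOR = 0.9521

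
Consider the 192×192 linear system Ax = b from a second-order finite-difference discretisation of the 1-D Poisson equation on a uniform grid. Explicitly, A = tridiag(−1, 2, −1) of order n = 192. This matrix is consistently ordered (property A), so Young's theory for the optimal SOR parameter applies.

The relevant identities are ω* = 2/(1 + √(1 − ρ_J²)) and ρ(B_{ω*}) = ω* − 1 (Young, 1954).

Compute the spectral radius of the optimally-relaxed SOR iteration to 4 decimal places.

ρ_SOR = 0.9680

With n=192, ρ(Jacobi) = cos(π/193) = 0.9999.
root = sin(π/193) = 0.01628  (since 1−cos² = sin²).
Then 2/(1+√(1−ρ_J²)) = 2/(1+0.01628); ω* = 2/1.01628 = 1.9680.
[ρ_SOR] ω* − 1 = 0.9680.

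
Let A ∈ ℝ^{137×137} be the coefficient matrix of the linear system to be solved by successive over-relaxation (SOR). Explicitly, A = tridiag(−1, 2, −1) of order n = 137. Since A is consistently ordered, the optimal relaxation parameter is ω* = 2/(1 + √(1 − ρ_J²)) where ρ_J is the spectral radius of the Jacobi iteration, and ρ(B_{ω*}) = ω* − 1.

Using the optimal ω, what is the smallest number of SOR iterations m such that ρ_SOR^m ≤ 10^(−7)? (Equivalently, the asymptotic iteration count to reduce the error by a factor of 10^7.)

B_J for the 137×137 system has eigenvalues cos(kπ/138); ρ_J = cos(π/138) = 0.9997409.
1 − cos²(π/138) = sin²(π/138) ⇒ √(1−ρ_J²) = sin(π/138) = 0.0227632.
[ω*] 2 ÷ (1 + 0.0227632) = 2 ÷ 1.0227632 = 1.9554869.
Hence ρ(B_{ω*}) = 1.9554869 − 1 = 0.9554869.
(0.9554869)^m ≤ 10^{−7}  ⇒  m·ln(0.9554869) ≤ −7·ln10  ⇒  m ≥ 353.978  ⇒  m = 354

m = 354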